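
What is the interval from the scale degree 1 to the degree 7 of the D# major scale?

Spelling the D# major scale: D# E# F## G# A# B# C##.
So we need the interval from D# up to C##.
D# up to C## spans 7 letter names and 11 semitones — a major seventh.

M7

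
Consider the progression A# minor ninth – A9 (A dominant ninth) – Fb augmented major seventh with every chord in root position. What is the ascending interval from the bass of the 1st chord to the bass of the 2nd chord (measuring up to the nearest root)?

diminished octave

The roots are A# and A.
From A# to A: 11 semitones over an octave = diminished.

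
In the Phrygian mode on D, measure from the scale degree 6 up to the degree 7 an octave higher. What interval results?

major ninth

D phrygian: D Eb F G A Bb C.
The scale degree 6 is Bb and the scale degree 7 (up an octave) is C.
From Bb to C is 14 semitones, exactly the major ninth.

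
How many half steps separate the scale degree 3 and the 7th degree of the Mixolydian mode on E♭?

6

The scale is E♭ F G A♭ B♭ C D♭.
G up to D♭ is a diminished fifth — 6 semitones.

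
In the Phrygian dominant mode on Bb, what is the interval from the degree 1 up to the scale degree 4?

perfect fourth

Spelling the Phrygian dominant mode on Bb: Bb Cb D Eb F Gb Ab.
The degree 1 is Bb and the 4th scale degree is Eb.
Counting 4 letters and 5 half steps from Bb gives a perfect fourth.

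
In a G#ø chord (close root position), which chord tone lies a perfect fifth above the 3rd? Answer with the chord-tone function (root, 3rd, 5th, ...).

7th

G#m7b5 (G# half-diminished seventh): G#-B-D-F#.
The 3rd is B. A perfect fifth above B is F#.
F# is the chord's 7th.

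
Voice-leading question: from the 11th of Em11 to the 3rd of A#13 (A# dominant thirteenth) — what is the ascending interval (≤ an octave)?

augmented third

Em11 has A as its 11th, and A#13 (A# dominant thirteenth) has C## as its 3rd.
From A to C##: 5 semitones over a third = augmented.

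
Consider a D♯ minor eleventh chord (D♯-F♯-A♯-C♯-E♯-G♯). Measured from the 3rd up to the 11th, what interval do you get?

major 9th

3rd = F♯; 11th = G♯.
F♯ up to G♯ spans 9 letter names and 14 semitones — a major ninth.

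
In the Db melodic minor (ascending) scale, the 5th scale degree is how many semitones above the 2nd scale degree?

5

The scale is Db Eb Fb Gb Ab Bb C.
Eb up to Ab is a perfect fourth — 5 semitones.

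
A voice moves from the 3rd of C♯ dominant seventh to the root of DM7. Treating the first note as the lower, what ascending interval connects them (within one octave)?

diminished seventh

C♯ dominant seventh has E♯ as its 3rd, and DM7 has D as its root.
7 letter names make it a seventh; at 9 semitones (a whole step narrower than major) the quality is diminished.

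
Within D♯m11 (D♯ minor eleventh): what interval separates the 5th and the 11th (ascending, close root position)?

m7

The chord tones of D♯m11 are D♯–F♯–A♯–C♯–E♯–G♯.
That puts A♯ below G♯.
7 letter names make it a seventh; at 10 semitones (a half step narrower than major) the quality is minor.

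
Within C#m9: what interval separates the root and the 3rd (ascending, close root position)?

minor third

The chord tones of C#min9 (C# minor ninth) are C#–E–G#–B–D#.
Root = C#; 3rd = E.
From C# to E: 3 semitones over a third = minor.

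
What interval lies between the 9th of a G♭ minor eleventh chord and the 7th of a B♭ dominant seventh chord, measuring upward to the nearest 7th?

perfect unison

G♭ minor eleventh has A♭ as its 9th, and B♭ dominant seventh has A♭ as its 7th.
A♭ up to A♭ spans 1 letter names and 0 semitones — a perfect unison.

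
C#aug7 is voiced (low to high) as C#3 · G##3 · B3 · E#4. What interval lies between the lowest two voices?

Those voices are C#3 and G##3.
C# up to G## is 8 semitones, a half step wider than a perfect fifth, so the interval is augmented.

augmented fifth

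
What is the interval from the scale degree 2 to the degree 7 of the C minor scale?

The scale runs C D Eb F G Ab Bb.
That puts D below Bb.
D up to Bb is 8 semitones, a half step narrower than a major sixth, so the interval is minor.

minor sixth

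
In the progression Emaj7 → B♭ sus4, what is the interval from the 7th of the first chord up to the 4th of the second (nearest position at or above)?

d2

Emaj7 has D♯ as its 7th, and B♭ sus4 has E♭ as its 4th.
From D♯ to E♭: 0 semitones over a second = diminished.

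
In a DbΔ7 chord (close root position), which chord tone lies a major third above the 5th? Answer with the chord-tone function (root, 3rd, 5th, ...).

7th

The chord tones of Dbmaj7 are Db-F-Ab-C.
The 5th is Ab. A major third above Ab is C.
C is the chord's 7th.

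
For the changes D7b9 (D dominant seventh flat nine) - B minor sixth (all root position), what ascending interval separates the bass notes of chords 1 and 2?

The roots are D and B.
From D to B is 9 semitones, exactly the major sixth.

M6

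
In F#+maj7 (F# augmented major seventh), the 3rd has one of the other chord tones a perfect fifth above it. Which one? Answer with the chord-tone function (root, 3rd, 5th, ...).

F#maj7#5 is spelled F#-A#-C##-E#.
The 3rd is A#. A perfect fifth above A# is E#.
E# is the chord's 7th.

7th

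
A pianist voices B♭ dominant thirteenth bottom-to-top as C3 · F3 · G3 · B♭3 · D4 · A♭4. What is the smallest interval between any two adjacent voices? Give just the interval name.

major second

Adjacent intervals: C3→F3 = perfect fourth; F3→G3 = major second; G3→B♭3 = minor third; B♭3→D4 = major third; D4→A♭4 = diminished fifth.
The smallest is F3 to G3, a major second (2 semitones).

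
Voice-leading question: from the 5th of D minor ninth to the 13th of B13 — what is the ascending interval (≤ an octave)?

major 7th

D minor ninth has A as its 5th, and B13 has G♯ as its 13th.
A up to G♯ spans 7 letter names and 11 semitones — a major seventh.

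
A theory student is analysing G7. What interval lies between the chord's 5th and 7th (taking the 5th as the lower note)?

The chord tones of G7 are G-B-D-F.
The 5th is D and the 7th is F.
3 letter names make it a third; at 3 semitones (a half step narrower than major) the quality is minor.

m3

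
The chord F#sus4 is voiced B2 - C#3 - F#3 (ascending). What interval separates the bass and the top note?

perfect fifth

The outer voices are B2 and F#3.
Counting 5 letters and 7 half steps from B gives a perfect fifth.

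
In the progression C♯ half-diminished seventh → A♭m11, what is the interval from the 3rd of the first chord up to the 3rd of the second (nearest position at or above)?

The 3rd of C♯ half-diminished seventh is E; the 3rd of A♭m11 is C♭.
From E to C♭: 7 semitones over a sixth = diminished.

diminished sixth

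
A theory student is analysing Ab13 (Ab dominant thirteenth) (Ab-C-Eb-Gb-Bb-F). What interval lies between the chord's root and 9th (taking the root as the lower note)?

major ninth

So we need the interval from Ab up to Bb.
Counting 9 letters and 14 half steps from Ab gives a major ninth.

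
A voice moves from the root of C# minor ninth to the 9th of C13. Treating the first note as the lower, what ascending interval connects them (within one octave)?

m2

C# minor ninth has C# as its root, and C13 has D as its 9th.
From C# to D: 1 semitone over a second = minor.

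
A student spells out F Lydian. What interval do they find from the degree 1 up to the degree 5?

The scale runs F G A B C D E.
That puts F below C.
Counting 5 letters and 7 half steps from F gives a perfect fifth.

perfect 5th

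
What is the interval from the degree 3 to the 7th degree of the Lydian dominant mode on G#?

Spelling the Lydian dominant mode on G#: G# A# B# C## D# E# F#.
So we need the interval from B# up to F#.
B# up to F# is 6 semitones, a half step narrower than a perfect fifth, so the interval is diminished.

diminished fifth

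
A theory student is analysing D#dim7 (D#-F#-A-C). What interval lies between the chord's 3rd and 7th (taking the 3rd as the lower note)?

diminished fifth

That puts F# below C.
5 letter names make it a fifth; at 6 semitones (a half step narrower than perfect) the quality is diminished.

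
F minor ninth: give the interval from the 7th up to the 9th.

major third

The chord tones of Fm9 are F–Ab–C–Eb–G.
The 7th is Eb and the 9th is G.
Eb up to G spans 3 letter names and 4 semitones — a major third.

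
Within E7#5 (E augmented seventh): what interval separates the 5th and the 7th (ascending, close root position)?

E7#5 (E augmented seventh) is spelled E G# B# D.
So we need the interval from B# up to D.
3 letter names make it a third; at 2 semitones (a whole step narrower than major) the quality is diminished.

diminished third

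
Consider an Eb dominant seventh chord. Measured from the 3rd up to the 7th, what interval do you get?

d5

Eb7 (Eb dominant seventh) is spelled Eb–G–Bb–Db.
That puts G below Db.
G up to Db is 6 semitones, a half step narrower than a perfect fifth, so the interval is diminished.
That tritone between 3rd and 7th is what gives the dominant seventh its pull toward resolution.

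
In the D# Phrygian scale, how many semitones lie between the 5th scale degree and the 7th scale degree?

The scale is D# E F# G# A# B C#.
A# up to C# is a minor third — 3 semitones.

3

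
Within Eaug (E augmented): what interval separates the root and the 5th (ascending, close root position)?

Spelling the chord: E-G♯-B♯.
Root = E; 5th = B♯.
E up to B♯ is 8 semitones, a half step wider than a perfect fifth, so the interval is augmented.

augmented 5th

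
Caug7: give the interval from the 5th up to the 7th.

C7#5: C E G♯ B♭.
5th = G♯; 7th = B♭.
G♯ up to B♭ is 2 semitones, a whole step narrower than a major third, so the interval is diminished.

diminished third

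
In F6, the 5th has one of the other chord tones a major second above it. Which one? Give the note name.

Spelling the chord: F, A, C, D.
The 5th is C. A major second above C is D.
D is the chord's 6th.

D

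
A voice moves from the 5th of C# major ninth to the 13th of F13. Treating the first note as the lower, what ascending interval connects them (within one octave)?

diminished fifth

C# major ninth has G# as its 5th, and F13 has D as its 13th.
G# up to D is 6 semitones, a half step narrower than a perfect fifth, so the interval is diminished.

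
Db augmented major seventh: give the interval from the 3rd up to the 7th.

perfect 5th

The chord tones of Db+maj7 are Db-F-A-C.
So we need the interval from F up to C.
F up to C spans 5 letter names and 7 semitones — a perfect fifth.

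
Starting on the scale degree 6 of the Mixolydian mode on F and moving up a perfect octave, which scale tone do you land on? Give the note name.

The scale is F G A Bb C D Eb.
The scale degree 6 is D; a perfect octave above that is D — scale degree 6.

D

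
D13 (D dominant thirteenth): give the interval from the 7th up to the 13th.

D13 is spelled D F# A C E B.
That puts C below B.
Counting 7 letters and 11 half steps from C gives a major seventh.

major 7th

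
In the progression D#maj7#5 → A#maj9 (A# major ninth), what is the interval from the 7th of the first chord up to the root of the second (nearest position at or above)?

D#maj7#5 has C## as its 7th, and A#maj9 (A# major ninth) has A# as its root.
C## up to A# is 8 semitones, a half step narrower than a major sixth, so the interval is minor.

minor sixth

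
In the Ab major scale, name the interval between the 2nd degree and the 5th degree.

perfect fourth

Spelling the Ab major scale: Ab Bb C Db Eb F G.
That puts Bb below Eb.
Bb up to Eb spans 4 letter names and 5 semitones — a perfect fourth.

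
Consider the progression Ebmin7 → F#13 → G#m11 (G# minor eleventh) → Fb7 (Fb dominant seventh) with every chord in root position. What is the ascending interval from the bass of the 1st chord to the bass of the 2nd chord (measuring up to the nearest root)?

augmented second

The roots are Eb and F#.
From Eb to F#: 3 semitones over a second = augmented.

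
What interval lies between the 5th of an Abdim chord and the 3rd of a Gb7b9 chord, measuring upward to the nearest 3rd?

Abdim has Ebb as its 5th, and Gb7b9 has Bb as its 3rd.
Ebb up to Bb is 8 semitones, a half step wider than a perfect fifth, so the interval is augmented.

augmented fifth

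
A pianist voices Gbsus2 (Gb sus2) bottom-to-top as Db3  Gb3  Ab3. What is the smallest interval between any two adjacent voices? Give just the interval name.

major second

Adjacent intervals: Db3→Gb3 = perfect fourth; Gb3→Ab3 = major second.
The smallest is Gb3 to Ab3, a major second (2 semitones).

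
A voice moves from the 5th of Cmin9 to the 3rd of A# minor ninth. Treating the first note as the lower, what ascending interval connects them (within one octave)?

The 5th of Cmin9 is G; the 3rd of A# minor ninth is C#.
4 letter names make it a fourth; at 6 semitones (a half step wider than perfect) the quality is augmented.

augmented 4th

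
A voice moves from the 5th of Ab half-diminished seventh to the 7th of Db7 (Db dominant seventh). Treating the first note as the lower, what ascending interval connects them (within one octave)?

major 6th

Ab half-diminished seventh has Ebb as its 5th, and Db7 (Db dominant seventh) has Cb as its 7th.
Ebb up to Cb spans 6 letter names and 9 semitones — a major sixth.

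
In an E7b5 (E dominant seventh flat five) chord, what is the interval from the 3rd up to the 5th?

E dominant seventh flat five is spelled E G♯ B♭ D.
That puts G♯ below B♭.
G♯ up to B♭ is 2 semitones, a whole step narrower than a major third, so the interval is diminished.

diminished third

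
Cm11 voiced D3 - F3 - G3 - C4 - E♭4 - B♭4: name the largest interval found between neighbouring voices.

P5

Adjacent intervals: D3→F3 = minor third; F3→G3 = major second; G3→C4 = perfect fourth; C4→E♭4 = minor third; E♭4→B♭4 = perfect fifth.
The largest is E♭4 to B♭4, a perfect fifth (7 semitones).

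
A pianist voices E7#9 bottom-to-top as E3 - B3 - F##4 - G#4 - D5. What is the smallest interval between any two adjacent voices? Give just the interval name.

Adjacent intervals: E3→B3 = perfect fifth; B3→F##4 = augmented fifth; F##4→G#4 = minor second; G#4→D5 = diminished fifth.
The smallest is F##4 to G#4, a minor second (1 semitone).

minor second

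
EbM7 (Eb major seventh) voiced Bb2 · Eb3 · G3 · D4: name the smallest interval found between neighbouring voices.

M3

Adjacent intervals: Bb2→Eb3 = perfect fourth; Eb3→G3 = major third; G3→D4 = perfect fifth.
The smallest is Eb3 to G3, a major third (4 semitones).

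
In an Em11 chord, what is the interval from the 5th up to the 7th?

Spelling the chord: E G B D F# A.
5th = B; 7th = D.
B up to D is 3 semitones, a half step narrower than a major third, so the interval is minor.

minor 3rd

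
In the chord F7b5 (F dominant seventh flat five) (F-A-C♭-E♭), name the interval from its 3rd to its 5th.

The 3rd is A and the 5th is C♭.
From A to C♭: 2 semitones over a third = diminished.

diminished third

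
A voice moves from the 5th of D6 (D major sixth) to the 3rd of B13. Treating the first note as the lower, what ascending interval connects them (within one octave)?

D6 (D major sixth) has A as its 5th, and B13 has D♯ as its 3rd.
4 letter names make it a fourth; at 6 semitones (a half step wider than perfect) the quality is augmented.

A4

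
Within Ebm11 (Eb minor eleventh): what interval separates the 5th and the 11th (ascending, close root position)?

minor seventh

Eb minor eleventh is spelled Eb–Gb–Bb–Db–F–Ab.
So we need the interval from Bb up to Ab.
7 letter names make it a seventh; at 10 semitones (a half step narrower than major) the quality is minor.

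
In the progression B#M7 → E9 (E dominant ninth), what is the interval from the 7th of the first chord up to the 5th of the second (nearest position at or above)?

B#M7 has A## as its 7th, and E9 (E dominant ninth) has B as its 5th.
From A## to B: 0 semitones over a second = diminished.

diminished 2nd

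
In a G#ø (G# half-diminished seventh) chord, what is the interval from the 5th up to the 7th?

Spelling the chord: G#-B-D-F#.
So we need the interval from D up to F#.
From D to F# is 4 semitones, exactly the major third.

major 3rd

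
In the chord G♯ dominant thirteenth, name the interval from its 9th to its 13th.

perfect fifth

G♯ dominant thirteenth: G♯-B♯-D♯-F♯-A♯-E♯.
So we need the interval from A♯ up to E♯.
Counting 5 letters and 7 half steps from A♯ gives a perfect fifth.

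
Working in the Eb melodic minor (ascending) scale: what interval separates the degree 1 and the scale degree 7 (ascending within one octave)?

major seventh

Spelling the Eb melodic minor (ascending) scale: Eb F Gb Ab Bb C D.
Degree 1 = Eb; 7th scale degree = D.
Eb up to D spans 7 letter names and 11 semitones — a major seventh.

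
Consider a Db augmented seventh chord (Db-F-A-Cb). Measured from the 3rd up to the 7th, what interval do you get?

diminished 5th

The 3rd is F and the 7th is Cb.
From F to Cb: 6 semitones over a fifth = diminished.
That tritone between 3rd and 7th is what gives the dominant seventh its pull toward resolution.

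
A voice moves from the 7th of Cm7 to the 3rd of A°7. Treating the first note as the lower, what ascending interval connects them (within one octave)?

major second

Cm7 has Bb as its 7th, and A°7 has C as its 3rd.
Bb up to C spans 2 letter names and 2 semitones — a major second.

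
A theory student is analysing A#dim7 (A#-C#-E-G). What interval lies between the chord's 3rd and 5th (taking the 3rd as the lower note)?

So we need the interval from C# up to E.
3 letter names make it a third; at 3 semitones (a half step narrower than major) the quality is minor.

m3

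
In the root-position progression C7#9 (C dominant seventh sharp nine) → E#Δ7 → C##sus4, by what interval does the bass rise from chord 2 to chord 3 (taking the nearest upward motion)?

major sixth

The roots are E# and C##.
Counting 6 letters and 9 half steps from E# gives a major sixth.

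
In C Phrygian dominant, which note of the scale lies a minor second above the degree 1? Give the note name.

Db

The scale is C Db E F G Ab Bb.
The degree 1 is C; a minor second above that is Db — scale degree 2.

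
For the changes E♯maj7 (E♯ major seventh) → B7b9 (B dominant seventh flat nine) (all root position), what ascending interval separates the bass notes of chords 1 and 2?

diminished 5th

The roots are E♯ and B.
E♯ up to B is 6 semitones, a half step narrower than a perfect fifth, so the interval is diminished.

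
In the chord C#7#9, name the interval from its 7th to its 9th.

Spelling the chord: C#–E#–G#–B–D##.
The 7th is B and the 9th is D##.
3 letter names make it a third; at 5 semitones (a half step wider than major) the quality is augmented.

augmented third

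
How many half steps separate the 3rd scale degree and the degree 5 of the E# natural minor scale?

4

The scale is E# F## G# A# B# C# D#.
G# up to B# is a major third — 4 semitones.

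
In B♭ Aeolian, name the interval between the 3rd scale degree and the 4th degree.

B♭ natural minor: B♭ C D♭ E♭ F G♭ A♭.
So we need the interval from D♭ up to E♭.
D♭ up to E♭ spans 2 letter names and 2 semitones — a major second.

major 2nd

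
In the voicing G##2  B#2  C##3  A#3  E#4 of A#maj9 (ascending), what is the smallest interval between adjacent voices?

Adjacent intervals: G##2→B#2 = minor third; B#2→C##3 = major second; C##3→A#3 = minor sixth; A#3→E#4 = perfect fifth.
The smallest is B#2 to C##3, a major second (2 semitones).

major second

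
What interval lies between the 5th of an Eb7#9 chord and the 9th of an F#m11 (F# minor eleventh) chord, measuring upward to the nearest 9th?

augmented 6th

The 5th of Eb7#9 is Bb; the 9th of F#m11 (F# minor eleventh) is G#.
From Bb to G#: 10 semitones over a sixth = augmented.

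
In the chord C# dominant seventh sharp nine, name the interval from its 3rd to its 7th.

d5

The chord tones of C#7#9 are C#–E#–G#–B–D##.
That puts E# below B.
From E# to B: 6 semitones over a fifth = diminished.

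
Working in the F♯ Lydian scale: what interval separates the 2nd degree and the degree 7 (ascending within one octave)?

M6

F♯ lydian: F♯ G♯ A♯ B♯ C♯ D♯ E♯.
2nd degree = G♯; scale degree 7 = E♯.
G♯ up to E♯ spans 6 letter names and 9 semitones — a major sixth.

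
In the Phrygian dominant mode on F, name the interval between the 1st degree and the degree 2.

Spelling the Phrygian dominant mode on F: F G♭ A B♭ C D♭ E♭.
So we need the interval from F up to G♭.
2 letter names make it a second; at 1 semitone (a half step narrower than major) the quality is minor.

minor second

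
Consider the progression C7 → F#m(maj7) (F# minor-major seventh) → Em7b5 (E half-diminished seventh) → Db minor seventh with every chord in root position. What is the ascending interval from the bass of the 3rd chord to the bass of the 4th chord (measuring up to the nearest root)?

diminished 7th

The roots are E and Db.
From E to Db: 9 semitones over a seventh = diminished.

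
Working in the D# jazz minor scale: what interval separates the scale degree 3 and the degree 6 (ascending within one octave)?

augmented fourth

D# melodic minor: D# E# F# G# A# B# C##.
The scale degree 3 is F# and the 6th degree is B#.
F# up to B# is 6 semitones, a half step wider than a perfect fourth, so the interval is augmented.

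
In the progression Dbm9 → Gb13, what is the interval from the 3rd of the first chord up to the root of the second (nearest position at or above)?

M2

The 3rd of Dbm9 is Fb; the root of Gb13 is Gb.
Fb up to Gb spans 2 letter names and 2 semitones — a major second.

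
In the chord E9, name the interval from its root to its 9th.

E9: E–G#–B–D–F#.
The root is E and the 9th is F#.
From E to F# is 14 semitones, exactly the major ninth.

M9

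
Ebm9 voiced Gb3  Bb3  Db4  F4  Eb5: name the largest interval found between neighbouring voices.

m7

Adjacent intervals: Gb3→Bb3 = major third; Bb3→Db4 = minor third; Db4→F4 = major third; F4→Eb5 = minor seventh.
The largest is F4 to Eb5, a minor seventh (10 semitones).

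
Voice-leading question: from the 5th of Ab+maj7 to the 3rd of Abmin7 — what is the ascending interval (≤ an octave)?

The 5th of Ab+maj7 is E; the 3rd of Abmin7 is Cb.
6 letter names make it a sixth; at 7 semitones (a whole step narrower than major) the quality is diminished.

d6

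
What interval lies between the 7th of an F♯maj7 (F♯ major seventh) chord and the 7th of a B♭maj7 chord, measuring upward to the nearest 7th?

diminished 4th

F♯maj7 (F♯ major seventh) has E♯ as its 7th, and B♭maj7 has A as its 7th.
From E♯ to A: 4 semitones over a fourth = diminished.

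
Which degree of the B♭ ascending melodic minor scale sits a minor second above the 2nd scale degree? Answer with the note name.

The scale is B♭ C D♭ E♭ F G A.
The 2nd scale degree is C; a minor second above that is D♭ — scale degree 3.

Db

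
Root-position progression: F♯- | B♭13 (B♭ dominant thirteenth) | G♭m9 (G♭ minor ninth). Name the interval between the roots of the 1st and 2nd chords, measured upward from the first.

The roots are F♯ and B♭.
4 letter names make it a fourth; at 4 semitones (a half step narrower than perfect) the quality is diminished.

d4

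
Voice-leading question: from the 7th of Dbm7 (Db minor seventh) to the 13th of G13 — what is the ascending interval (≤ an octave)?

Dbm7 (Db minor seventh) has Cb as its 7th, and G13 has E as its 13th.
Cb up to E is 5 semitones, a half step wider than a major third, so the interval is augmented.

augmented 3rd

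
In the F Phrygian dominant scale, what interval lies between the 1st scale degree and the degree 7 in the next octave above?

minor fourteenth

The scale runs F Gb A Bb C Db Eb.
So we need the interval from F up to Eb.
From F to Eb: 22 semitones over a fourteenth = minor.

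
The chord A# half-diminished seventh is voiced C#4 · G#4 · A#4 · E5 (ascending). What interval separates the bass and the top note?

The outer voices are C#4 and E5.
From C# to E: 15 semitones over a tenth = minor.

minor tenth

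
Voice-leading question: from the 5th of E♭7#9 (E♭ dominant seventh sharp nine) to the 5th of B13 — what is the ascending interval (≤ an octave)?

The 5th of E♭7#9 (E♭ dominant seventh sharp nine) is B♭; the 5th of B13 is F♯.
5 letter names make it a fifth; at 8 semitones (a half step wider than perfect) the quality is augmented.

augmented 5th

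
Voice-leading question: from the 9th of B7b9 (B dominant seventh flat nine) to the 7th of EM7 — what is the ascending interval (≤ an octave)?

The 9th of B7b9 (B dominant seventh flat nine) is C; the 7th of EM7 is D♯.
From C to D♯: 3 semitones over a second = augmented.

augmented second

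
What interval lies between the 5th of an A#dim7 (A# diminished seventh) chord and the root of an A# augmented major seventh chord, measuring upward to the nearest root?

A4

A#dim7 (A# diminished seventh) has E as its 5th, and A# augmented major seventh has A# as its root.
From E to A#: 6 semitones over a fourth = augmented.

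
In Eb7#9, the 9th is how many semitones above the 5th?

8

Spelling the chord: Eb G Bb Db F#.
Bb to F# is an augmented fifth: 8 semitones.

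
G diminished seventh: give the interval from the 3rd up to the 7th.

Gdim7 is spelled G-B♭-D♭-F♭.
The 3rd is B♭ and the 7th is F♭.
5 letter names make it a fifth; at 6 semitones (a half step narrower than perfect) the quality is diminished.

d5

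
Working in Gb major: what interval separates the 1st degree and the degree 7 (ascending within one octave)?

Gb major: Gb Ab Bb Cb Db Eb F.
So we need the interval from Gb up to F.
Gb up to F spans 7 letter names and 11 semitones — a major seventh.

M7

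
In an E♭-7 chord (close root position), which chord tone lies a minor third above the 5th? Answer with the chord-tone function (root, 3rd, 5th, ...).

7th

E♭ minor seventh: E♭–G♭–B♭–D♭.
The 5th is B♭. A minor third above B♭ is D♭.
D♭ is the chord's 7th.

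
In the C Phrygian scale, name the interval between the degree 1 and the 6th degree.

minor 6th

The scale runs C Db Eb F G Ab Bb.
Degree 1 = C; scale degree 6 = Ab.
From C to Ab: 8 semitones over a sixth = minor.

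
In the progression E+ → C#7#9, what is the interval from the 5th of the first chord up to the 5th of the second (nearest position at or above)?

minor sixth

The 5th of E+ is B#; the 5th of C#7#9 is G#.
B# up to G# is 8 semitones, a half step narrower than a major sixth, so the interval is minor.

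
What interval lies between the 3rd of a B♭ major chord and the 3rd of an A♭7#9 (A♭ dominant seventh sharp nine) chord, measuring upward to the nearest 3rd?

m7

The 3rd of B♭ major is D; the 3rd of A♭7#9 (A♭ dominant seventh sharp nine) is C.
D up to C is 10 semitones, a half step narrower than a major seventh, so the interval is minor.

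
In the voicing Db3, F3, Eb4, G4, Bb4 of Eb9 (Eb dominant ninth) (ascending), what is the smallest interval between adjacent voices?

minor 3rd

Adjacent intervals: Db3→F3 = major third; F3→Eb4 = minor seventh; Eb4→G4 = major third; G4→Bb4 = minor third.
The smallest is G4 to Bb4, a minor third (3 semitones).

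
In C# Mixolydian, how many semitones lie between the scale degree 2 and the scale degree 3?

The scale is C# D# E# F# G# A# B.
D# up to E# is a major second — 2 semitones.

2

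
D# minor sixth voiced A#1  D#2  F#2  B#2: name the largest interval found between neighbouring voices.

augmented fourth

Adjacent intervals: A#1→D#2 = perfect fourth; D#2→F#2 = minor third; F#2→B#2 = augmented fourth.
The largest is F#2 to B#2, an augmented fourth (6 semitones).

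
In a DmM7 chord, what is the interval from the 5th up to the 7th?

M3

The chord tones of Dm(maj7) (D minor-major seventh) are D F A C#.
That puts A below C#.
Counting 3 letters and 4 half steps from A gives a major third.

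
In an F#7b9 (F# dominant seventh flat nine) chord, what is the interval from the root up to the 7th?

Spelling the chord: F#-A#-C#-E-G.
So we need the interval from F# up to E.
From F# to E: 10 semitones over a seventh = minor.

minor 7th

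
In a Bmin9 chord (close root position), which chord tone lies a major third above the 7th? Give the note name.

C#

Bm9 is spelled B D F# A C#.
The 7th is A. A major third above A is C#.
C# is the chord's 9th.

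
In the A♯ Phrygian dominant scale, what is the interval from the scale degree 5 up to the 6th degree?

The scale runs A♯ B C𝄪 D♯ E♯ F♯ G♯.
So we need the interval from E♯ up to F♯.
From E♯ to F♯: 1 semitone over a second = minor.

minor second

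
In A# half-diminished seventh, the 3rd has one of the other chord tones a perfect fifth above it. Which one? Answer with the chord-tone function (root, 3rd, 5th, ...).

A#ø (A# half-diminished seventh): A#, C#, E, G#.
The 3rd is C#. A perfect fifth above C# is G#.
G# is the chord's 7th.

7th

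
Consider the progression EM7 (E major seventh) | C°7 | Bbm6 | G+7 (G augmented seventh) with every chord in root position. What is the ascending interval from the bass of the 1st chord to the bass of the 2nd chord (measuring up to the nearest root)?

The roots are E and C.
From E to C: 8 semitones over a sixth = minor.

minor 6th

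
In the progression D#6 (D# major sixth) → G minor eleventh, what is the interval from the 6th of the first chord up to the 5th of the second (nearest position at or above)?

diminished 3rd

The 6th of D#6 (D# major sixth) is B#; the 5th of G minor eleventh is D.
3 letter names make it a third; at 2 semitones (a whole step narrower than major) the quality is diminished.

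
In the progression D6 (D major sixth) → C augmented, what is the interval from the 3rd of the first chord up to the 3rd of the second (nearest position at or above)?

minor seventh

The 3rd of D6 (D major sixth) is F#; the 3rd of C augmented is E.
F# up to E is 10 semitones, a half step narrower than a major seventh, so the interval is minor.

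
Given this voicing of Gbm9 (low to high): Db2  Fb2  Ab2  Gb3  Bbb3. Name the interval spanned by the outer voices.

minor thirteenth

The outer voices are Db2 and Bbb3.
Db up to Bbb is 20 semitones, a half step narrower than a major thirteenth, so the interval is minor.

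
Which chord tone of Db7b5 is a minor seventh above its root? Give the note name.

Spelling the chord: Db–F–Abb–Cb.
The root is Db. A minor seventh above Db is Cb.
Cb is the chord's 7th.

Cb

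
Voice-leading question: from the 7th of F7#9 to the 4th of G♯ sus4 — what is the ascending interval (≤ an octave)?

The 7th of F7#9 is E♭; the 4th of G♯ sus4 is C♯.
E♭ up to C♯ is 10 semitones, a half step wider than a major sixth, so the interval is augmented.

augmented sixth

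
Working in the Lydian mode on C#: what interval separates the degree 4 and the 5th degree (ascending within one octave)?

minor second

C# lydian: C# D# E# F## G# A# B#.
That puts F## below G#.
F## up to G# is 1 semitone, a half step narrower than a major second, so the interval is minor.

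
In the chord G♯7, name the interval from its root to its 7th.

m7

G♯7 (G♯ dominant seventh) is spelled G♯-B♯-D♯-F♯.
So we need the interval from G♯ up to F♯.
G♯ up to F♯ is 10 semitones, a half step narrower than a major seventh, so the interval is minor.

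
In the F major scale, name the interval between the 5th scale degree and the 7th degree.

major third

The scale runs F G A B♭ C D E.
That puts C below E.
Counting 3 letters and 4 half steps from C gives a major third.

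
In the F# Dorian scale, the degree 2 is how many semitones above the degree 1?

The scale is F# G# A B C# D# E.
F# up to G# is a major second — 2 semitones.

2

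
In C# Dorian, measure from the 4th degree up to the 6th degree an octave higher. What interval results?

Spelling C# Dorian: C# D# E F# G# A# B.
That puts F# below A#.
F# up to A# spans 10 letter names and 16 semitones — a major tenth.

M10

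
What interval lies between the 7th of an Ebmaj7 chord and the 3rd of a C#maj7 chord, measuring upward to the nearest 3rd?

A2

The 7th of Ebmaj7 is D; the 3rd of C#maj7 is E#.
From D to E#: 3 semitones over a second = augmented.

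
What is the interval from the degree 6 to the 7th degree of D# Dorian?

minor second

The scale runs D# E# F# G# A# B# C#.
Degree 6 = B#; degree 7 = C#.
2 letter names make it a second; at 1 semitone (a half step narrower than major) the quality is minor.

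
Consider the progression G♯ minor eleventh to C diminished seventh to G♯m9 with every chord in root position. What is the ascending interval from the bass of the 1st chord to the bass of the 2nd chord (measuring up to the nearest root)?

The roots are G♯ and C.
From G♯ to C: 4 semitones over a fourth = diminished.

diminished fourth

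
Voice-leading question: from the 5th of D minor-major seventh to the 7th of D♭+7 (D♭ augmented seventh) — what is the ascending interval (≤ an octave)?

The 5th of D minor-major seventh is A; the 7th of D♭+7 (D♭ augmented seventh) is C♭.
A up to C♭ is 2 semitones, a whole step narrower than a major third, so the interval is diminished.

d3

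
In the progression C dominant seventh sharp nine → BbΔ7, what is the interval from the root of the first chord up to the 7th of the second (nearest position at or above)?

major sixth

C dominant seventh sharp nine has C as its root, and BbΔ7 has A as its 7th.
Counting 6 letters and 9 half steps from C gives a major sixth.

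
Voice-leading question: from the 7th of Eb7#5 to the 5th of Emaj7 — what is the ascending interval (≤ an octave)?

augmented sixth

The 7th of Eb7#5 is Db; the 5th of Emaj7 is B.
Db up to B is 10 semitones, a half step wider than a major sixth, so the interval is augmented.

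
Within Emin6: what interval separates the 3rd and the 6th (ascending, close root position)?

augmented fourth

Spelling the chord: E, G, B, C♯.
The 3rd is G and the 6th is C♯.
4 letter names make it a fourth; at 6 semitones (a half step wider than perfect) the quality is augmented.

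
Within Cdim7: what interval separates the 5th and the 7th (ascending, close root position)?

minor third

Spelling the chord: C, Eb, Gb, Bbb.
The 5th is Gb and the 7th is Bbb.
3 letter names make it a third; at 3 semitones (a half step narrower than major) the quality is minor.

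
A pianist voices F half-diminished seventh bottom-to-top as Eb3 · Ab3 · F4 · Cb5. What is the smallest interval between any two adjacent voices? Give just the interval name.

P4

Adjacent intervals: Eb3→Ab3 = perfect fourth; Ab3→F4 = major sixth; F4→Cb5 = diminished fifth.
The smallest is Eb3 to Ab3, a perfect fourth (5 semitones).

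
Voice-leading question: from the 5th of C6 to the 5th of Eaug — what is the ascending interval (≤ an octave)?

The 5th of C6 is G; the 5th of Eaug is B#.
From G to B#: 5 semitones over a third = augmented.

augmented 3rd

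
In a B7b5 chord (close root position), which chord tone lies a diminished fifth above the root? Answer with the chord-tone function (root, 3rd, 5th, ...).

5th

Spelling the chord: B D# F A.
The root is B. A diminished fifth above B is F.
F is the chord's 5th.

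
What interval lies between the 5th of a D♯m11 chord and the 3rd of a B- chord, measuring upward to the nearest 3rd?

d4

D♯m11 has A♯ as its 5th, and B- has D as its 3rd.
From A♯ to D: 4 semitones over a fourth = diminished.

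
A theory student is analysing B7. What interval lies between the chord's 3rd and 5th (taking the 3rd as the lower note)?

minor third

Spelling the chord: B–D♯–F♯–A.
3rd = D♯; 5th = F♯.
From D♯ to F♯: 3 semitones over a third = minor.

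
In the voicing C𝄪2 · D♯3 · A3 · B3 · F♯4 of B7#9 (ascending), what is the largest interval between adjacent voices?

minor 9th

Adjacent intervals: C𝄪2→D♯3 = minor ninth; D♯3→A3 = diminished fifth; A3→B3 = major second; B3→F♯4 = perfect fifth.
The largest is C𝄪2 to D♯3, a minor ninth (13 semitones).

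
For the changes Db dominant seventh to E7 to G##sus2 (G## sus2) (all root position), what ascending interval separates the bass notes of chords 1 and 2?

augmented second

The roots are Db and E.
Db up to E is 3 semitones, a half step wider than a major second, so the interval is augmented.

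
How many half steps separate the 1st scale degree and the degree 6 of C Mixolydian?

The scale is C D E F G A Bb.
C up to A is a major sixth — 9 semitones.

9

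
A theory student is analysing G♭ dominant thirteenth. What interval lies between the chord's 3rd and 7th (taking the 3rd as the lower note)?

diminished fifth

G♭13: G♭-B♭-D♭-F♭-A♭-E♭.
So we need the interval from B♭ up to F♭.
5 letter names make it a fifth; at 6 semitones (a half step narrower than perfect) the quality is diminished.
That tritone between 3rd and 7th is what gives the dominant seventh its pull toward resolution.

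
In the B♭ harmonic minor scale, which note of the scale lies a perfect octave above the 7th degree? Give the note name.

The scale is B♭ C D♭ E♭ F G♭ A.
The 7th degree is A; a perfect octave above that is A — scale degree 7.

A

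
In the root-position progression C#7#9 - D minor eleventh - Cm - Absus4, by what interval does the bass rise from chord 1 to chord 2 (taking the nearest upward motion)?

m2

The roots are C# and D.
2 letter names make it a second; at 1 semitone (a half step narrower than major) the quality is minor.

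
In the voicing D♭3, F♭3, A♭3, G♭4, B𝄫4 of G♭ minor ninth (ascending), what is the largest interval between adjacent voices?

Adjacent intervals: D♭3→F♭3 = minor third; F♭3→A♭3 = major third; A♭3→G♭4 = minor seventh; G♭4→B𝄫4 = minor third.
The largest is A♭3 to G♭4, a minor seventh (10 semitones).

minor seventh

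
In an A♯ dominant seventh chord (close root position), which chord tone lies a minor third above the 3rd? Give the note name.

E#

The chord tones of A♯7 are A♯–C𝄪–E♯–G♯.
The 3rd is C𝄪. A minor third above C𝄪 is E♯.
E♯ is the chord's 5th.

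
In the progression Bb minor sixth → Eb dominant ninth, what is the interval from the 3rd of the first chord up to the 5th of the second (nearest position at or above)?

major sixth

The 3rd of Bb minor sixth is Db; the 5th of Eb dominant ninth is Bb.
Db up to Bb spans 6 letter names and 9 semitones — a major sixth.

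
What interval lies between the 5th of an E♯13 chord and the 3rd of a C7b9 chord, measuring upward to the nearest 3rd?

diminished fourth

E♯13 has B♯ as its 5th, and C7b9 has E as its 3rd.
From B♯ to E: 4 semitones over a fourth = diminished.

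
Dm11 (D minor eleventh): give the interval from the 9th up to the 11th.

The chord tones of Dm11 (D minor eleventh) are D-F-A-C-E-G.
That puts E below G.
3 letter names make it a third; at 3 semitones (a half step narrower than major) the quality is minor.

minor third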